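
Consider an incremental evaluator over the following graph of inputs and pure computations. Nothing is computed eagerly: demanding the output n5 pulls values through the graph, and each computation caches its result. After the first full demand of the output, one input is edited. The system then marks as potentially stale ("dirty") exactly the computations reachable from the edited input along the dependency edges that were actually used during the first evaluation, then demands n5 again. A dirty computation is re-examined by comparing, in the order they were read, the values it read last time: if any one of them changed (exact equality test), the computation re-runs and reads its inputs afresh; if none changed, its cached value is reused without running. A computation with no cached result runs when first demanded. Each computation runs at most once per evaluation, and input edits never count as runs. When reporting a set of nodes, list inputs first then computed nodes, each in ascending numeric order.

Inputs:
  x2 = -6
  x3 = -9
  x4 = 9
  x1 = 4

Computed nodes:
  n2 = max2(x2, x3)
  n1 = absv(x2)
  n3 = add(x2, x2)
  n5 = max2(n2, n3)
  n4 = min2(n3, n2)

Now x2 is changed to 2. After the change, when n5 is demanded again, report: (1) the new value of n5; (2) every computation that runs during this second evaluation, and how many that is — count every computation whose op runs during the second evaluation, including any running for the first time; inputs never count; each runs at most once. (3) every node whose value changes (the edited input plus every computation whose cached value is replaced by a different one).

n5 now evaluates to 4.
Run set: n2, n3, n5 (3 run).
Changed values: x2, n2, n3, n5.

Initial pass — values computed on the first demand:
  n2 = max2(-6, -9) = -6
  n3 = add(-6, -6) = -12
  n5 = max2(-6, -12) = -6

Second demand — change propagation:
  n2: re-runs because x2 -6->2; new result 2.
  n3: re-runs because x2 -6->2; x2 -6->2; new result 4.
  n5: re-runs because n2 -6->2; n3 -12->4; new result 4.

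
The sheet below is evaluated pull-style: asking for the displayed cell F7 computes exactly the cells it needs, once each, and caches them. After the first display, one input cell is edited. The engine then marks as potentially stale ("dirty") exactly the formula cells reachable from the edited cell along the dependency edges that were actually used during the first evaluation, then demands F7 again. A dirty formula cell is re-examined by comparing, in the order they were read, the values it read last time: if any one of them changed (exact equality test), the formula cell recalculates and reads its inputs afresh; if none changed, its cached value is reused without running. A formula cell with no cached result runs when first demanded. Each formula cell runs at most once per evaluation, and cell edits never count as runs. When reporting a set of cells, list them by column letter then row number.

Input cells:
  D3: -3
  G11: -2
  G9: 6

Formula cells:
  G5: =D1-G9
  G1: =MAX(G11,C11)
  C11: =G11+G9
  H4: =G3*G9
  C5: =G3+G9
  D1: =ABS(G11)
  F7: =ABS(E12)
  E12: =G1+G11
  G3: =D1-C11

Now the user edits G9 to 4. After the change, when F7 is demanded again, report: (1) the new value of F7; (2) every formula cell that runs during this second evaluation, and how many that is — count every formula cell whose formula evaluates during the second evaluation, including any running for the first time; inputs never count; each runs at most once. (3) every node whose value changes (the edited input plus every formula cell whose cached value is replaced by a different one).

Demanding F7 again yields 0.
4 formula cells run: C11, E12, F7, G1.
The nodes whose values change: C11, E12, F7, G1, G9.

First demand of the output computes:
  C11 = -2 + 6 = 4
  G1 = MAX(-2, 4) = 4
  E12 = 4 + -2 = 2
  F7 = ABS(2) = 2

After the edit, cleaning proceeds:
  C11: a read changed (G9 6->4) — executes, giving 2.
  G1: a read changed (C11 4->2) — executes, giving 2.
  E12: a read changed (G1 4->2) — executes, giving 0.
  F7: a read changed (E12 2->0) — executes, giving 0.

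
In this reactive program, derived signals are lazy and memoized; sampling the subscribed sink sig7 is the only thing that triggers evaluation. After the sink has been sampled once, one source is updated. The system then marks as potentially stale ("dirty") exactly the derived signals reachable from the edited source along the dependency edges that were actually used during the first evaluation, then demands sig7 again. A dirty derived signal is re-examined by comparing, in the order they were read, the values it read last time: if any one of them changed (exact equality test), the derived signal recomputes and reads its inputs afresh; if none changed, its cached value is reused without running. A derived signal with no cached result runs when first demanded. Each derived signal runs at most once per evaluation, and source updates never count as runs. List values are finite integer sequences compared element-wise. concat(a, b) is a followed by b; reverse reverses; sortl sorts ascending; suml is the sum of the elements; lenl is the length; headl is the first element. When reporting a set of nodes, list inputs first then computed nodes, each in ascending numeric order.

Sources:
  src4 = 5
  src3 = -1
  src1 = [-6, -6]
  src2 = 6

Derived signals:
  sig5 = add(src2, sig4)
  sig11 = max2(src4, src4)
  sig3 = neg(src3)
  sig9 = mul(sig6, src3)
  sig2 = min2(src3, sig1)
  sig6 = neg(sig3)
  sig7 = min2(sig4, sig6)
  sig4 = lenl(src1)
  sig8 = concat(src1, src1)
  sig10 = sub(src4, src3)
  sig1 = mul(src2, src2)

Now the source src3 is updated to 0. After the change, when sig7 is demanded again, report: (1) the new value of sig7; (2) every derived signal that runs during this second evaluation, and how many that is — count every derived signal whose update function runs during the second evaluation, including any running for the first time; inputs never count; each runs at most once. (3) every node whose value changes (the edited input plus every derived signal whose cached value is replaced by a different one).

First demand of the output computes:
  sig3 = neg(-1) = 1
  sig4 = lenl([-6, -6]) = 2
  sig6 = neg(1) = -1
  sig7 = min2(2, -1) = -1

After the edit, cleaning proceeds:
  sig3: a read changed (src3 -1->0) — executes, giving 0.
  sig6: a read changed (sig3 1->0) — executes, giving 0.
  sig7: a read changed (sig6 -1->0) — executes, giving 0.

Demanding sig7 again yields 0.
3 derived signals run: sig3, sig6, sig7.
The nodes whose values change: src3, sig3, sig6, sig7.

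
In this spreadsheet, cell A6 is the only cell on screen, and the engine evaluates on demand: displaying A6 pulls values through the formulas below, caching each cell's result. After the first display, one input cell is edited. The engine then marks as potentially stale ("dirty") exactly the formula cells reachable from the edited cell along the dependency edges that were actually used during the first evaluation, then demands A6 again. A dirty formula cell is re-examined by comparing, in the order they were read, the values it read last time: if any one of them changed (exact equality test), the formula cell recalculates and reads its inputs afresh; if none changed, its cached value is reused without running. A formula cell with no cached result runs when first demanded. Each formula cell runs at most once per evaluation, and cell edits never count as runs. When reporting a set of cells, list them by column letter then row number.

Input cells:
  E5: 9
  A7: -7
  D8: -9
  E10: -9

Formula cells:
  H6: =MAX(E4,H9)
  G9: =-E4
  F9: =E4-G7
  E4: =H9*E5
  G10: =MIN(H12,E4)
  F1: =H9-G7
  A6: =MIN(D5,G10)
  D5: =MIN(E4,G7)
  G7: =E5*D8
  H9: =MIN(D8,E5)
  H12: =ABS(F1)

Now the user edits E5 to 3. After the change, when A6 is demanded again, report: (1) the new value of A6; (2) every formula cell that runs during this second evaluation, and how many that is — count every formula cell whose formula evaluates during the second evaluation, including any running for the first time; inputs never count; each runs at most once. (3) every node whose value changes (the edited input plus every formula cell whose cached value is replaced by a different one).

A6 now evaluates to -27.
Run set: A6, D5, E4, F1, G7, G10, H9, H12 (8 run).
Changed values: A6, D5, E4, E5, F1, G7, G10, H12.

Initial pass — values computed on the first demand:
  G7 = 9 * -9 = -81
  H9 = MIN(-9, 9) = -9
  E4 = -9 * 9 = -81
  D5 = MIN(-81, -81) = -81
  F1 = -9 - -81 = 72
  H12 = ABS(72) = 72
  G10 = MIN(72, -81) = -81
  A6 = MIN(-81, -81) = -81

Second demand — change propagation:
  G7: re-runs because E5 9->3; new result -27.
  H9: re-runs because E5 9->3; new result -9 (unchanged).
  E4: re-runs because E5 9->3; new result -27.
  D5: re-runs because E4 -81->-27; G7 -81->-27; new result -27.
  F1: re-runs because G7 -81->-27; new result 18.
  H12: re-runs because F1 72->18; new result 18.
  G10: re-runs because H12 72->18; E4 -81->-27; new result -27.
  A6: re-runs because D5 -81->-27; G10 -81->-27; new result -27.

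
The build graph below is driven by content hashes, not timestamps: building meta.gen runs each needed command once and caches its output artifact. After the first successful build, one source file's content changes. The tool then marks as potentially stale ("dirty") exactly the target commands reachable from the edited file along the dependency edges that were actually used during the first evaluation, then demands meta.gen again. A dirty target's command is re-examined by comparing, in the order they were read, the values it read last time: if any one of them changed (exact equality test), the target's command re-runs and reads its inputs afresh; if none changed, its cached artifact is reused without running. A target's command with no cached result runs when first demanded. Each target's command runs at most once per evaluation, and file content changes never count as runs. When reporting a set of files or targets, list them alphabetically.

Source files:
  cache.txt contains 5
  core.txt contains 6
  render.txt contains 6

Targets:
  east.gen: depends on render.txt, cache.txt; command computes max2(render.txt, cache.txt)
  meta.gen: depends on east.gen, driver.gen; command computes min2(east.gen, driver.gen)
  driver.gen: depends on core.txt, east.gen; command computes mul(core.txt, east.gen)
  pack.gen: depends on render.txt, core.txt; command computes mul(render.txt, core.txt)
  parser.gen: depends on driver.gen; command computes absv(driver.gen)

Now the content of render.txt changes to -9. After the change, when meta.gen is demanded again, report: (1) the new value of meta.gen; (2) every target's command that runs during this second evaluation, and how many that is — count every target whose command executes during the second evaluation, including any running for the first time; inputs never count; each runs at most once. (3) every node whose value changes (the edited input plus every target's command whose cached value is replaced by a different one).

Initial pass — values computed on the first demand:
  east.gen = max2(6, 5) = 6
  driver.gen = mul(6, 6) = 36
  meta.gen = min2(6, 36) = 6

Second demand — change propagation:
  east.gen: re-runs because render.txt 6->-9; new result 5.
  driver.gen: re-runs because east.gen 6->5; new result 30.
  meta.gen: re-runs because east.gen 6->5; driver.gen 36->30; new result 5.

meta.gen now evaluates to 5.
Run set: driver.gen, east.gen, meta.gen (3 run).
Changed values: driver.gen, east.gen, meta.gen, render.txt.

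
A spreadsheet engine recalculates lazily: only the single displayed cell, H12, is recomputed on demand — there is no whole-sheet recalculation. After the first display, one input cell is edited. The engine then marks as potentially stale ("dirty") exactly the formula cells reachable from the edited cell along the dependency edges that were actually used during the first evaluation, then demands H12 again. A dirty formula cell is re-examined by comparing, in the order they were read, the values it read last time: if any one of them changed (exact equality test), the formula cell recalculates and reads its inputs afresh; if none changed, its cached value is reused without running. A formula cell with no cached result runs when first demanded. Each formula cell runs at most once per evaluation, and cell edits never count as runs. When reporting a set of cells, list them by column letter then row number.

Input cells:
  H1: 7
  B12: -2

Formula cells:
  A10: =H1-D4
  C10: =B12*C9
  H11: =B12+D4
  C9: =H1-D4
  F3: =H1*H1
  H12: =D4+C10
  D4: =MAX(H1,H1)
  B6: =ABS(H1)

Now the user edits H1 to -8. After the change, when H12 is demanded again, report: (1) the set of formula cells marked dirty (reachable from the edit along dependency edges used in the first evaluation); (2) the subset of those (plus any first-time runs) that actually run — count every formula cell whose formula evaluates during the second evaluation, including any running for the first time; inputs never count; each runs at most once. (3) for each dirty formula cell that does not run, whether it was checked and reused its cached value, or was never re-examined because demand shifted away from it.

First evaluation (everything demanded from the output):
  D4 = MAX(7, 7) = 7
  C9 = 7 - 7 = 0
  C10 = -2 * 0 = 0
  H12 = 7 + 0 = 7

Propagation after the edit:
  D4: runs — H1 7->-8; H1 7->-8; result -8.
  C9: runs — H1 7->-8; D4 7->-8; result 0 (same value as before).
  C10: checked — values it read are unchanged (B12 unchanged, C9 unchanged); reused cached 0 without running.
  H12: runs — D4 7->-8; result -8.

Key observation: the cutoff stops propagation at C10 — its inputs' values are unchanged, so it reuses its cache.

Marked dirty: C9, C10, D4, H12.
Formula cells that run: C9, D4, H12 — 3 in total.
Checked but reused from cache: C10.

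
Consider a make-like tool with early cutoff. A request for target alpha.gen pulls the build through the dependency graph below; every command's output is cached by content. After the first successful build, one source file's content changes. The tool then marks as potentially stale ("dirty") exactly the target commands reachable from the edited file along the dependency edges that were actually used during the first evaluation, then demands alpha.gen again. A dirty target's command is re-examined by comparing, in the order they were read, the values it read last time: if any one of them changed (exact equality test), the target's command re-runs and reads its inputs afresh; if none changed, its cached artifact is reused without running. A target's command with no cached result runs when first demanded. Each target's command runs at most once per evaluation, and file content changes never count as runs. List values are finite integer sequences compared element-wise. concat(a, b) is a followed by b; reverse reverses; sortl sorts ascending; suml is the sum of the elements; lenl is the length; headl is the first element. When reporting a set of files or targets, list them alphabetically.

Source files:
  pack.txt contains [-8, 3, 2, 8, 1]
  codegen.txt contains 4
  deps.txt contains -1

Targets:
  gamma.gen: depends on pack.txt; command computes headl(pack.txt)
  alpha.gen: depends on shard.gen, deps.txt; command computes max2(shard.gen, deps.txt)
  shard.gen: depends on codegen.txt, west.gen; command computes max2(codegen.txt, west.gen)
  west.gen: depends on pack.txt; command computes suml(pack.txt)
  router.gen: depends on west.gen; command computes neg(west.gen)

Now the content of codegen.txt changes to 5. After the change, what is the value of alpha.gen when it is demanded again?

Demanding alpha.gen again yields 6.
Note the absorption at shard.gen: it re-runs yet its value is the same, leaving the output's value untouched.

First demand of the output computes:
  west.gen = suml([-8, 3, 2, 8, 1]) = 6
  shard.gen = max2(4, 6) = 6
  alpha.gen = max2(6, -1) = 6

After the edit, cleaning proceeds:
  shard.gen: a read changed (codegen.txt 4->5) — executes, giving 6 — identical to its old value.
  alpha.gen: dirty, but its reads are unchanged (shard.gen unchanged, deps.txt unchanged); cached 6 stands.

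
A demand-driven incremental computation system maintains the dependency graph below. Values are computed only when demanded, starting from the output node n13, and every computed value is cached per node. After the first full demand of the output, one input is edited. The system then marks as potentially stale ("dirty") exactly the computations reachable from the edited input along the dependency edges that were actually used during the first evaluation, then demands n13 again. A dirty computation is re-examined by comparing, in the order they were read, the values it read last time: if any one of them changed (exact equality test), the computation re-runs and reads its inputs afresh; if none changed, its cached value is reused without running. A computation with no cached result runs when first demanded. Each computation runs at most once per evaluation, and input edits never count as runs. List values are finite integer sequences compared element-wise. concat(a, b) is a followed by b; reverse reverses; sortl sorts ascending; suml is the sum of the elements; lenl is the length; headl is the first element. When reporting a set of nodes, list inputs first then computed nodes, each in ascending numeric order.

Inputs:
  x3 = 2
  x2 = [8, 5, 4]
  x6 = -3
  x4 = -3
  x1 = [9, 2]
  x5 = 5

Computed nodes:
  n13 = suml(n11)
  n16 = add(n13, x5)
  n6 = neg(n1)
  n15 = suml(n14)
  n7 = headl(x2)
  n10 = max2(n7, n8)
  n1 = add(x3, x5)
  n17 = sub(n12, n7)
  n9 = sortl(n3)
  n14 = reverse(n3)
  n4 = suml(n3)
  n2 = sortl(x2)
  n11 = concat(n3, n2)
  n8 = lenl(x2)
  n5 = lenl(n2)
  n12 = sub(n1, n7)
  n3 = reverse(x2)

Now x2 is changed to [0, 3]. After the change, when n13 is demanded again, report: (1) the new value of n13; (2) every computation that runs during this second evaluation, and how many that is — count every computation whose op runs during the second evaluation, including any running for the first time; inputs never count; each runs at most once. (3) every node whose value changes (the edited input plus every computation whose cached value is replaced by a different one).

New value of n13: 6.
Computations that run: n2, n3, n11, n13 — 4 in total.
Values that change: x2, n2, n3, n11, n13.

First evaluation (everything demanded from the output):
  n2 = sortl([8, 5, 4]) = [4, 5, 8]
  n3 = reverse([8, 5, 4]) = [4, 5, 8]
  n11 = concat([4, 5, 8], [4, 5, 8]) = [4, 5, 8, 4, 5, 8]
  n13 = suml([4, 5, 8, 4, 5, 8]) = 34

Propagation after the edit:
  n2: runs — x2 [8, 5, 4]->[0, 3]; result [0, 3].
  n3: runs — x2 [8, 5, 4]->[0, 3]; result [3, 0].
  n11: runs — n3 [4, 5, 8]->[3, 0]; n2 [4, 5, 8]->[0, 3]; result [3, 0, 0, 3].
  n13: runs — n11 [4, 5, 8, 4, 5, 8]->[3, 0, 0, 3]; result 6.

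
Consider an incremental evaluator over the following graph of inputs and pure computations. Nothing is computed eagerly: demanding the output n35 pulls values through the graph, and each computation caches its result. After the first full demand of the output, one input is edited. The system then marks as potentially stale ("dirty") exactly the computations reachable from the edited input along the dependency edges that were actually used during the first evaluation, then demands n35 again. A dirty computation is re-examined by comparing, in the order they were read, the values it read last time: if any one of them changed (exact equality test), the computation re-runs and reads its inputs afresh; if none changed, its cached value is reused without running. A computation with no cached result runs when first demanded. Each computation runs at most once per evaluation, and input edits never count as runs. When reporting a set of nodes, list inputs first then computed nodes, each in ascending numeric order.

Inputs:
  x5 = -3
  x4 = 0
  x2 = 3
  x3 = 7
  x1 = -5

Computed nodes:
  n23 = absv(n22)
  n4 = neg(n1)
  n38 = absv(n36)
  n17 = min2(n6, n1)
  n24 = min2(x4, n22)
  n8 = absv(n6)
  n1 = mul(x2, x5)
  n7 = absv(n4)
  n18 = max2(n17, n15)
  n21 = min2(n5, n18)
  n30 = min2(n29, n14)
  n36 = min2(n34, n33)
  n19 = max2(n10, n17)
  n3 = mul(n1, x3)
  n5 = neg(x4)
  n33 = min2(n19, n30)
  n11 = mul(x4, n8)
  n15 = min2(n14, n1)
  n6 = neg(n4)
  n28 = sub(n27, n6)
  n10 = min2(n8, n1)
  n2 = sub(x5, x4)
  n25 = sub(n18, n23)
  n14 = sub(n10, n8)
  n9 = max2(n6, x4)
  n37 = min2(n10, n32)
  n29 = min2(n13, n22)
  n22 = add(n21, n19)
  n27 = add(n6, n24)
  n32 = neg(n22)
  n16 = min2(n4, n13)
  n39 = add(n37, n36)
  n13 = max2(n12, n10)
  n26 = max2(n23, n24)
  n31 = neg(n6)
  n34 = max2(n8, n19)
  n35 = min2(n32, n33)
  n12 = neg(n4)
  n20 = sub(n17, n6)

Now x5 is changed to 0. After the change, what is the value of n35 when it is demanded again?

Initial pass — values computed on the first demand:
  n1 = mul(3, -3) = -9
  n4 = neg(-9) = 9
  n5 = neg(0) = 0
  n6 = neg(9) = -9
  n8 = absv(-9) = 9
  n10 = min2(9, -9) = -9
  n12 = neg(9) = -9
  n13 = max2(-9, -9) = -9
  n14 = sub(-9, 9) = -18
  n15 = min2(-18, -9) = -18
  n17 = min2(-9, -9) = -9
  n18 = max2(-9, -18) = -9
  n19 = max2(-9, -9) = -9
  n21 = min2(0, -9) = -9
  n22 = add(-9, -9) = -18
  n29 = min2(-9, -18) = -18
  n30 = min2(-18, -18) = -18
  n32 = neg(-18) = 18
  n33 = min2(-9, -18) = -18
  n35 = min2(18, -18) = -18

Second demand — change propagation:
  n1: re-runs because x5 -3->0; new result 0.
  n4: re-runs because n1 -9->0; new result 0.
  n6: re-runs because n4 9->0; new result 0.
  n8: re-runs because n6 -9->0; new result 0.
  n10: re-runs because n8 9->0; n1 -9->0; new result 0.
  n12: re-runs because n4 9->0; new result 0.
  n13: re-runs because n12 -9->0; n10 -9->0; new result 0.
  n14: re-runs because n10 -9->0; n8 9->0; new result 0.
  n15: re-runs because n14 -18->0; n1 -9->0; new result 0.
  n17: re-runs because n6 -9->0; n1 -9->0; new result 0.
  n18: re-runs because n17 -9->0; n15 -18->0; new result 0.
  n19: re-runs because n10 -9->0; n17 -9->0; new result 0.
  n21: re-runs because n18 -9->0; new result 0.
  n22: re-runs because n21 -9->0; n19 -9->0; new result 0.
  n29: re-runs because n13 -9->0; n22 -18->0; new result 0.
  n30: re-runs because n29 -18->0; n14 -18->0; new result 0.
  n32: re-runs because n22 -18->0; new result 0.
  n33: re-runs because n19 -9->0; n30 -18->0; new result 0.
  n35: re-runs because n32 18->0; n33 -18->0; new result 0.

n35 now evaluates to 0.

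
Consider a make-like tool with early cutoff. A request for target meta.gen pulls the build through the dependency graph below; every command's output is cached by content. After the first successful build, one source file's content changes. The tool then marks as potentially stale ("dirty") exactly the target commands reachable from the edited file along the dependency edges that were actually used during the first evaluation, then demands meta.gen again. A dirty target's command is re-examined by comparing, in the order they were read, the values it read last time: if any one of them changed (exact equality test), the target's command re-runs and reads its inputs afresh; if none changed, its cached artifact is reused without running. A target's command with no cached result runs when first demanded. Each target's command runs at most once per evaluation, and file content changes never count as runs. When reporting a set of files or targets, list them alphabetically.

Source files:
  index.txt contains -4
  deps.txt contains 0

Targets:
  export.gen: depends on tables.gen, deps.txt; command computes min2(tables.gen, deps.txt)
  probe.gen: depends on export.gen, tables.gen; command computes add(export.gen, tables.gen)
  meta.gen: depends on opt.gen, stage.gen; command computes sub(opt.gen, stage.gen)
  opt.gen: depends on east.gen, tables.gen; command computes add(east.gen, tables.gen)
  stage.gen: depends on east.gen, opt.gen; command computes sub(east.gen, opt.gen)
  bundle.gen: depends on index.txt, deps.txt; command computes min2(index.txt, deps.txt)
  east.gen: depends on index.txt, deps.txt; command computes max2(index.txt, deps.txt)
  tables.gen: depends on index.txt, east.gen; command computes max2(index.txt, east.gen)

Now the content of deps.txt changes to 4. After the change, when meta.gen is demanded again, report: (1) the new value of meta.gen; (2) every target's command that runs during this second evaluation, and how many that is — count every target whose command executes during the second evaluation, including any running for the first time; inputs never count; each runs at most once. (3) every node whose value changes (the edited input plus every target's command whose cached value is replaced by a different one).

Demanding meta.gen again yields 12.
5 target commands run: east.gen, meta.gen, opt.gen, stage.gen, tables.gen.
The nodes whose values change: deps.txt, east.gen, meta.gen, opt.gen, stage.gen, tables.gen.

First demand of the output computes:
  east.gen = max2(-4, 0) = 0
  tables.gen = max2(-4, 0) = 0
  opt.gen = add(0, 0) = 0
  stage.gen = sub(0, 0) = 0
  meta.gen = sub(0, 0) = 0

After the edit, cleaning proceeds:
  east.gen: a read changed (deps.txt 0->4) — executes, giving 4.
  tables.gen: a read changed (east.gen 0->4) — executes, giving 4.
  opt.gen: a read changed (east.gen 0->4; tables.gen 0->4) — executes, giving 8.
  stage.gen: a read changed (east.gen 0->4; opt.gen 0->8) — executes, giving -4.
  meta.gen: a read changed (opt.gen 0->8; stage.gen 0->-4) — executes, giving 12.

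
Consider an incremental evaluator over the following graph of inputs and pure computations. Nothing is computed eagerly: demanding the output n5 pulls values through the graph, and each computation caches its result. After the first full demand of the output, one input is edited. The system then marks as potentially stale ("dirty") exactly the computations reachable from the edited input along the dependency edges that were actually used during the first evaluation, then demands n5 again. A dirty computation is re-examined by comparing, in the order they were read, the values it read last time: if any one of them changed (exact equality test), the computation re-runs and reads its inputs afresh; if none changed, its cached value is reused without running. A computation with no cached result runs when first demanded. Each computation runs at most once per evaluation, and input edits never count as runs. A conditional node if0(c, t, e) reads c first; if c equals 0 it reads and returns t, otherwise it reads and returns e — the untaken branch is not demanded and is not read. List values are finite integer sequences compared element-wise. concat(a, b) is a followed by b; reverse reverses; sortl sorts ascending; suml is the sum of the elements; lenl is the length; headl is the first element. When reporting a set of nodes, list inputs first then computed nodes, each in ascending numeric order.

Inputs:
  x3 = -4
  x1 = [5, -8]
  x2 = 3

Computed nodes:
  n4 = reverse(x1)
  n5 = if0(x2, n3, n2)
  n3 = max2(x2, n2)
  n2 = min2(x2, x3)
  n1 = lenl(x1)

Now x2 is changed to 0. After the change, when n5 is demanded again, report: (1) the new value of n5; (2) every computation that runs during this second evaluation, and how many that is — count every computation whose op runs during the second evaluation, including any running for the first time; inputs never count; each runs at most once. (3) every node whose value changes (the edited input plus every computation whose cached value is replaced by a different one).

n5 now evaluates to 0.
Run set: n2, n3, n5 (3 run).
Changed values: x2, n5.
The important point: the flipped condition pulls in fresh nodes; n3 runs for the first time.

Initial pass — values computed on the first demand:
  n2 = min2(3, -4) = -4
  n5 = if0(x2=3 -> else branch n2) = -4

Second demand — change propagation:
  n2: re-runs because x2 3->0; new result -4 (unchanged).
  n3: newly demanded (no cache) — executes and yields 0.
  n5: re-runs because x2 3->0; new result 0.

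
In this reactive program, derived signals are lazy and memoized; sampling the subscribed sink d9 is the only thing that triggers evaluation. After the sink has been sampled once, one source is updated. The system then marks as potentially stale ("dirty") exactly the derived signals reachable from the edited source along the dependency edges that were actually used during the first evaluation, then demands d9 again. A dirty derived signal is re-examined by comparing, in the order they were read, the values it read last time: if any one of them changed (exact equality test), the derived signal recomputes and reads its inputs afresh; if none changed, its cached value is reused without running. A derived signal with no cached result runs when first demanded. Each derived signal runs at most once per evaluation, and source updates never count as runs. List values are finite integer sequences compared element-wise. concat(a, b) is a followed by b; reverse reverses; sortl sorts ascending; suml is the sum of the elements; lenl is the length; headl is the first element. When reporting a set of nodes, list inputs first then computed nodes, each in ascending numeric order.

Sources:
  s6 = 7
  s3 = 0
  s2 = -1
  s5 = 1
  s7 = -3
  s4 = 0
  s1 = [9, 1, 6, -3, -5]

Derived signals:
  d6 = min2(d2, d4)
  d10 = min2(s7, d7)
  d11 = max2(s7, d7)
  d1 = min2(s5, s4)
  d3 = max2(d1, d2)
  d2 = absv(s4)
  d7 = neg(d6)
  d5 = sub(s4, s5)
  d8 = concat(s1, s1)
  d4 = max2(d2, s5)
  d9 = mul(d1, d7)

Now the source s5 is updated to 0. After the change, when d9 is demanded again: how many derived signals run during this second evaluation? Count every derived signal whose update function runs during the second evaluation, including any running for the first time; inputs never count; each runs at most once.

First demand of the output computes:
  d1 = min2(1, 0) = 0
  d2 = absv(0) = 0
  d4 = max2(0, 1) = 1
  d6 = min2(0, 1) = 0
  d7 = neg(0) = 0
  d9 = mul(0, 0) = 0

After the edit, cleaning proceeds:
  d1: a read changed (s5 1->0) — executes, giving 0 — identical to its old value.
  d4: a read changed (s5 1->0) — executes, giving 0.
  d6: a read changed (d4 1->0) — executes, giving 0 — identical to its old value.
  d7: dirty, but its reads are unchanged (d6 unchanged); cached 0 stands.
  d9: dirty, but its reads are unchanged (d1 unchanged, d7 unchanged); cached 0 stands.

Note where the cutoff bites: d7 is checked, finds nothing changed, and keeps its cache.

3 derived signals run: d1, d4, d6.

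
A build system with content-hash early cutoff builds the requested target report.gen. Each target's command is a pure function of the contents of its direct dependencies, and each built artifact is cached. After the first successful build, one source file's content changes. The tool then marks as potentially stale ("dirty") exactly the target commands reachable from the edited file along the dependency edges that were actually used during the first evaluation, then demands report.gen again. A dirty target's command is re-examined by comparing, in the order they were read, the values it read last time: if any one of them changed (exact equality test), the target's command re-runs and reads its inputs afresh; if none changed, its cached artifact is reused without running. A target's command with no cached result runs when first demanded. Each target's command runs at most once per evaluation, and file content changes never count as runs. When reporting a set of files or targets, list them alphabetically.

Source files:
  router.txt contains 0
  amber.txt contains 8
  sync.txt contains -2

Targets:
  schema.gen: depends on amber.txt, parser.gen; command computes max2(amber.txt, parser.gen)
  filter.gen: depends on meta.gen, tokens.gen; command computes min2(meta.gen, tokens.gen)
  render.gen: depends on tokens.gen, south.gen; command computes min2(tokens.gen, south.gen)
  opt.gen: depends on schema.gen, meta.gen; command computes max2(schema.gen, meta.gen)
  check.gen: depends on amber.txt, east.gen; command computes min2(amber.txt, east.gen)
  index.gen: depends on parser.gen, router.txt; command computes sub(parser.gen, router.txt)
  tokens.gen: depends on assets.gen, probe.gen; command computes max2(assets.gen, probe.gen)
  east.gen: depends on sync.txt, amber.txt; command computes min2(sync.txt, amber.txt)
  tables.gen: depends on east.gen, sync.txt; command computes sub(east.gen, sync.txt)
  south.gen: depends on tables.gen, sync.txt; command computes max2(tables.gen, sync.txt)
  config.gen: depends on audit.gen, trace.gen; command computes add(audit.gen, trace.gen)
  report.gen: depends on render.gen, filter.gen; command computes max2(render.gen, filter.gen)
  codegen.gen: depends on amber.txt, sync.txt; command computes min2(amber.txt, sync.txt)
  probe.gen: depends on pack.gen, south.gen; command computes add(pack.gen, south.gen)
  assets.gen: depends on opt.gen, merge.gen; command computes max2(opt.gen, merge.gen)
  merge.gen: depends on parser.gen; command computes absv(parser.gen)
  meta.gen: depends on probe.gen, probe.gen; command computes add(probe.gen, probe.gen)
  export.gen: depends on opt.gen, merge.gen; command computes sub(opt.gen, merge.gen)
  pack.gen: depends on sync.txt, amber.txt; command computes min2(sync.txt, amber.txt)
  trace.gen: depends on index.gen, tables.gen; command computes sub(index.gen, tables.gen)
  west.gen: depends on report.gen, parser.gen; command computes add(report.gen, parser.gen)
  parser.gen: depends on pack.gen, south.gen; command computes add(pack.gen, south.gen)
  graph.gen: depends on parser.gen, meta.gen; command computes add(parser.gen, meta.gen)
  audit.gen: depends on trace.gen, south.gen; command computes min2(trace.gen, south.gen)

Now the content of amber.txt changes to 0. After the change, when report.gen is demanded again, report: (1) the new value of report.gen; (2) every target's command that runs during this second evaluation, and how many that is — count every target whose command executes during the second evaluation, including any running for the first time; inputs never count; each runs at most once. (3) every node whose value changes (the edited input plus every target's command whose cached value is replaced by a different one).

New value of report.gen: 0.
Target commands that run: assets.gen, east.gen, filter.gen, opt.gen, pack.gen, render.gen, schema.gen, tokens.gen — 8 in total.
Values that change: amber.txt, assets.gen, opt.gen, schema.gen, tokens.gen.
Key observation: the cutoff stops propagation at tables.gen — its inputs' values are unchanged, so it reuses its cache.

First evaluation (everything demanded from the output):
  east.gen = min2(-2, 8) = -2
  pack.gen = min2(-2, 8) = -2
  tables.gen = sub(-2, -2) = 0
  south.gen = max2(0, -2) = 0
  parser.gen = add(-2, 0) = -2
  merge.gen = absv(-2) = 2
  probe.gen = add(-2, 0) = -2
  meta.gen = add(-2, -2) = -4
  schema.gen = max2(8, -2) = 8
  opt.gen = max2(8, -4) = 8
  assets.gen = max2(8, 2) = 8
  tokens.gen = max2(8, -2) = 8
  filter.gen = min2(-4, 8) = -4
  render.gen = min2(8, 0) = 0
  report.gen = max2(0, -4) = 0

Propagation after the edit:
  east.gen: runs — amber.txt 8->0; result -2 (same value as before).
  pack.gen: runs — amber.txt 8->0; result -2 (same value as before).
  tables.gen: checked — values it read are unchanged (east.gen unchanged, sync.txt unchanged); reused cached 0 without running.
  south.gen: checked — values it read are unchanged (tables.gen unchanged, sync.txt unchanged); reused cached 0 without running.
  parser.gen: checked — values it read are unchanged (pack.gen unchanged, south.gen unchanged); reused cached -2 without running.
  merge.gen: checked — values it read are unchanged (parser.gen unchanged); reused cached 2 without running.
  probe.gen: checked — values it read are unchanged (pack.gen unchanged, south.gen unchanged); reused cached -2 without running.
  meta.gen: checked — values it read are unchanged (probe.gen unchanged, probe.gen unchanged); reused cached -4 without running.
  schema.gen: runs — amber.txt 8->0; result 0.
  opt.gen: runs — schema.gen 8->0; result 0.
  assets.gen: runs — opt.gen 8->0; result 2.
  tokens.gen: runs — assets.gen 8->2; result 2.
  filter.gen: runs — tokens.gen 8->2; result -4 (same value as before).
  render.gen: runs — tokens.gen 8->2; result 0 (same value as before).
  report.gen: checked — values it read are unchanged (render.gen unchanged, filter.gen unchanged); reused cached 0 without running.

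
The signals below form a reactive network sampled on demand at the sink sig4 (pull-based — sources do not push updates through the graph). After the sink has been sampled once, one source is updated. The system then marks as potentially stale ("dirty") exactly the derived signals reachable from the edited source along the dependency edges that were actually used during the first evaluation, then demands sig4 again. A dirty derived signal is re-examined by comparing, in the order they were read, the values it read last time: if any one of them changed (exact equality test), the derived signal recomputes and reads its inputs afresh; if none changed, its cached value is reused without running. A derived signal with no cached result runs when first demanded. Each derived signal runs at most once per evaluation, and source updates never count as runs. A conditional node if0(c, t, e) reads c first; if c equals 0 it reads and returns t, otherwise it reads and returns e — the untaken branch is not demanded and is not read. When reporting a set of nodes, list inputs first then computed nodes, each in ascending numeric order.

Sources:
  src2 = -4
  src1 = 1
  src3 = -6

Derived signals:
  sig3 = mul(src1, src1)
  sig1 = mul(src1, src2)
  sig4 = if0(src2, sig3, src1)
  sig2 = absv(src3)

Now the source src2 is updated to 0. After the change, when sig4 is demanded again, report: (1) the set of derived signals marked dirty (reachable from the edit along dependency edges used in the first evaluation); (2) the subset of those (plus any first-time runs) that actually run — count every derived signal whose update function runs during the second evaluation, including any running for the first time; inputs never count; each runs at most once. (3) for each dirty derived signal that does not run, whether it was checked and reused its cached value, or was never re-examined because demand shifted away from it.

Dirty set: sig4.
Run set: sig3, sig4 (2 run).
All dirty derived signals ended up running.
The important point: the flipped condition pulls in fresh nodes; sig3 runs for the first time.

Initial pass — values computed on the first demand:
  sig4 = if0(src2=-4 -> else branch src1) = 1

Second demand — change propagation:
  sig3: newly demanded (no cache) — executes and yields 1.
  sig4: re-runs because src2 -4->0; new result 1 (unchanged).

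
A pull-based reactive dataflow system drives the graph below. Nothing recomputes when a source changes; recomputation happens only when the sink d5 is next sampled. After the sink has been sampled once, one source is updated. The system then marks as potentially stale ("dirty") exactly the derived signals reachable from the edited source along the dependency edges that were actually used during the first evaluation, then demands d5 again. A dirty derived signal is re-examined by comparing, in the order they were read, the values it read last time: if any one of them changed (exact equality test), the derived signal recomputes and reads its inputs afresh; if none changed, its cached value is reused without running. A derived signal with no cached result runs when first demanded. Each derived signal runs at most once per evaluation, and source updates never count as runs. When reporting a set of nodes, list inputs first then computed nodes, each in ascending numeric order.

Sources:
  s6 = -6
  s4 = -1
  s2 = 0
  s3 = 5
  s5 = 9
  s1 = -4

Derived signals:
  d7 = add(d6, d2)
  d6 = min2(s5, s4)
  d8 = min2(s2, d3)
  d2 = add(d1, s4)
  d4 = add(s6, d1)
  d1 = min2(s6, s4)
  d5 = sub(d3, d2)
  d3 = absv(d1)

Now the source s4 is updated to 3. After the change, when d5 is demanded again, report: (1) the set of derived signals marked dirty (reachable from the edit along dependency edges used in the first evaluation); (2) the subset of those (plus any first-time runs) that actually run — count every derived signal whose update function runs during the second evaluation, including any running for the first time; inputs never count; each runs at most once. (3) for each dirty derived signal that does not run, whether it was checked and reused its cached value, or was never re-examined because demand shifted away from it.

Marked dirty: d1, d2, d3, d5.
Derived signals that run: d1, d2, d5 — 3 in total.
Checked but reused from cache: d3.
Key observation: the cutoff stops propagation at d3 — its inputs' values are unchanged, so it reuses its cache.

First evaluation (everything demanded from the output):
  d1 = min2(-6, -1) = -6
  d2 = add(-6, -1) = -7
  d3 = absv(-6) = 6
  d5 = sub(6, -7) = 13

Propagation after the edit:
  d1: runs — s4 -1->3; result -6 (same value as before).
  d2: runs — s4 -1->3; result -3.
  d3: checked — values it read are unchanged (d1 unchanged); reused cached 6 without running.
  d5: runs — d2 -7->-3; result 9.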